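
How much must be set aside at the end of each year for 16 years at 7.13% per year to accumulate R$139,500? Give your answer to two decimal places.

R$4,948.24

FV-annuity factor = 28.191830; PMT = 139500 / 28.191830 = 4,948.2420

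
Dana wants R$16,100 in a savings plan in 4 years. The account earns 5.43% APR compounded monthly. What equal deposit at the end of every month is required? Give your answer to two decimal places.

i = 0.0543/12 = 0.004525 per month; n = 4·12 = 48.
PMT = 16100 / ( [(1+0.004525)^48 − 1] / 0.004525 ) = 16100 / 53.477116 = 301.0634

R$301.06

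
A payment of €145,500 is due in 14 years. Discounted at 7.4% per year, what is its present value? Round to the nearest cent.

€53,555.37

PV = FV·(1+i)^(−n) = 145,500 × 0.368078 = 53,555.3737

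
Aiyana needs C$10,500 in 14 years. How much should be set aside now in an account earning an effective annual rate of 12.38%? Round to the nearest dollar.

C$2,049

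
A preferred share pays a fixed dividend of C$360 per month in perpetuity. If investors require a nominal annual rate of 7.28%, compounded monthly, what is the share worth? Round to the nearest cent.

C$59,340.66

Periodic rate i = 0.0728/12 = 0.00606667.
PV = C/r = 360/0.00606667 = 59,340.6593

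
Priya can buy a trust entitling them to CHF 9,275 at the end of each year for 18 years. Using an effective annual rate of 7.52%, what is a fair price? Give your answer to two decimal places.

CHF 89,895.98

PV = PMT · [1 − (1+i)^(−n)] / i = 9275 · 9.692289 = 89,895.9791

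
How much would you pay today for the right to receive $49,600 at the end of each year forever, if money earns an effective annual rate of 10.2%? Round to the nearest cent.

$486,274.51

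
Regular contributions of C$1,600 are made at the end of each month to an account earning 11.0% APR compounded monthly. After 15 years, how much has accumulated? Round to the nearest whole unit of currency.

C$727,503

i = 0.11/12 = 0.00916667 per month; n = 15·12 = 180.
FV = 1600 × [(1+0.00916667)^180 − 1] / 0.00916667 = 1600 × 454.689575 = 727,503.3197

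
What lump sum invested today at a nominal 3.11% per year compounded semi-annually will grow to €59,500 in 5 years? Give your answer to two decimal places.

i = 0.0311/2 = 0.01555 per half-year; n = 5·2 = 10.
Discount factor = (1+0.01555)^(−10) = 0.857012; PV = 59,500 × 0.857012 = 50,992.2131

€50,992.21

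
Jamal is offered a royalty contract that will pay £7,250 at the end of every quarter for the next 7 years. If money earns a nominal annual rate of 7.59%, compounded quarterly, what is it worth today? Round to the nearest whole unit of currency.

£156,358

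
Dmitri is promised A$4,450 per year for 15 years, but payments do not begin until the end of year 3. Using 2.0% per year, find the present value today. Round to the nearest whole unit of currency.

Value one period before first payment (t=2): 4450 × [1 − (1+0.02)^(−15)] / 0.02 = 4450 × 12.849264 = 57,179.2226
PV₀ = 57,179.2226 / (1+0.02)^2 = 57,179.2226 / 1.040400 = 54,958.8837

A$54,959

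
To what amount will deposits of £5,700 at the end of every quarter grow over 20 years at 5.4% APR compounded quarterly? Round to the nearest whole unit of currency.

i = 0.054/4 = 0.0135 per quarter; n = 20·4 = 80.
Accumulation factor s(80|0.0135) = 142.480057; FV = 5700 × 142.480057 = 812,136.3275

£812,136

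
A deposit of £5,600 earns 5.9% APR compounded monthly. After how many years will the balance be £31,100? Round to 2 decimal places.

29.13 years

Periodic rate i = 0.059/12 = 0.00491667.
n = ln(31100/5600) / ln(1+0.00491667) = ln(5.55357) / 0.004905 = 349.5564 months
= 349.5564/12 years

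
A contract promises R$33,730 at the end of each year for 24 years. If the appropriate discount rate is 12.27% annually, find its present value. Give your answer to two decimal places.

PV = PMT · [1 − (1+i)^(−n)] / i = 33730 · 7.643172 = 257,804.1753

R$257,804.18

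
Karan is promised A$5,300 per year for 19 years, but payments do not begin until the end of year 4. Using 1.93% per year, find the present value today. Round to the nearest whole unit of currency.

PV at t=3 (ordinary 19-year annuity): 5300 × a(19|0.0193) = 5300 × 15.780155 = 83,634.8239
PV₀ = 83,634.8239 / (1+0.0193)^3 = 83,634.8239 / 1.059025 = 78,973.4433

A$78,973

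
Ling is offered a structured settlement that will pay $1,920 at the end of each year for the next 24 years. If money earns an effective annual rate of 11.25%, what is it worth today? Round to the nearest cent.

PV = PMT · [1 − (1+i)^(−n)] / i = 1920 · 8.200796 = 15,745.5285

$15,745.53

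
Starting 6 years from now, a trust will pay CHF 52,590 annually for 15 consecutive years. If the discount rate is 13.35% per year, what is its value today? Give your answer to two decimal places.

CHF 178,394.17

PV at t=5 (ordinary 15-year annuity): 52590 × a(15|0.1335) = 52590 × 6.347243 = 333,801.4996
Discount back 5 years: 333,801.4996 × (1+0.1335)^(−5) = 333,801.4996 × 0.534432 = 178,394.1715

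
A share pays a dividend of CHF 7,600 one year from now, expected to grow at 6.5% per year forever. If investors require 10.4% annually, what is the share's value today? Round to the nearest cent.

CHF 194,871.79

PV = PMT / (i − g) = 7600 / (0.104 − 0.065) = 7600 / 0.039000 = 194,871.7949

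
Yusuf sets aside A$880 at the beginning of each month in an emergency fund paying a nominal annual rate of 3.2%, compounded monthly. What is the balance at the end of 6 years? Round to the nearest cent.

Periodic rate i = 0.032/12 = 0.00266667; n = 6 × 12 = 72 periods.
FV = PMT · [(1+i)^n − 1] / i × (1+i) = 880 · 79.471706 = 69,935.1010
Payments are at the start of each period, so multiply by (1+i).

A$69,935.10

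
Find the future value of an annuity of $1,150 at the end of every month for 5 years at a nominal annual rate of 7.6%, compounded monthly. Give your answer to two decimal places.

$83,623.17

i = 0.076/12 = 0.00633333 per month; n = 5·12 = 60.
Accumulation factor s(60|0.00633333) = 72.715803; FV = 1150 × 72.715803 = 83,623.1732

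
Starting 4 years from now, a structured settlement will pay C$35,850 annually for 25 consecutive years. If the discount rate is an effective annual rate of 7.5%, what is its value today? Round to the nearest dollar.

C$321,677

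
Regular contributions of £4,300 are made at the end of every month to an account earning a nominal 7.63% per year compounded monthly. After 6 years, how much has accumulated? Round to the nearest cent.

£391,094.04

Periodic rate i = 0.0763/12 = 0.00635833; n = 6 × 12 = 72 periods.
FV = PMT · [(1+i)^n − 1] / i = 4300 · 90.952103 = 391,094.0418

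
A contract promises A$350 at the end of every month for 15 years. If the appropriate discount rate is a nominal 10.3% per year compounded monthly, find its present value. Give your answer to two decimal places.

i = 0.103/12 = 0.00858333 per month; n = 15·12 = 180.
Annuity factor a(180|0.00858333) = 91.488598; PV = 350 × 91.488598 = 32,021.0093

A$32,021.01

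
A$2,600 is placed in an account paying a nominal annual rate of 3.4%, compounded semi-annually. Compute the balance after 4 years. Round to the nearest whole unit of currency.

i = 0.034/2 = 0.017 per half-year; n = 4·2 = 8.
FV = 2,600 × (1 + 0.017)^8 = 2,975.3699

A$2,975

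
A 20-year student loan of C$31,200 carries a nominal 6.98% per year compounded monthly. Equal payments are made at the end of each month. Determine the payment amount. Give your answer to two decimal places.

With 12 periods per year: i = 0.00581667, n = 240.
PMT = 31200 / ( [1 − (1+0.00581667)^(−240)] / 0.00581667 ) = 31200 / 129.182462 = 241.5189

C$241.52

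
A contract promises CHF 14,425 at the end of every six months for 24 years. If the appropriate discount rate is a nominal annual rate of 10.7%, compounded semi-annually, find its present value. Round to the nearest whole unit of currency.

CHF 247,531

With 2 periods per year: i = 0.0535, n = 48.
PV = 14425 × [1 − (1+0.0535)^(−48)] / 0.0535 = 14425 × 17.159837 = 247,530.6535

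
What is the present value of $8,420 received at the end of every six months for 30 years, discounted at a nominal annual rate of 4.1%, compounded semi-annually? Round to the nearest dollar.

$289,175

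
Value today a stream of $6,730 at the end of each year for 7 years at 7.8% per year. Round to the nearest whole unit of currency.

Annuity factor a(7|0.078) = 5.242173; PV = 6730 × 5.242173 = 35,279.8248

$35,280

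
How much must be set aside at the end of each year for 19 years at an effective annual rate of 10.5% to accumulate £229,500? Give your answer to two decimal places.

£4,252.79

FV-annuity factor = 53.964532; PMT = 229500 / 53.964532 = 4,252.7933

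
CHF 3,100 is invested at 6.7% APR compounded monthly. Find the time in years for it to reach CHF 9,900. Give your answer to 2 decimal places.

17.38 years

Periodic rate i = 0.067/12 = 0.00558333.
(1+i)^n = 9900/3100 = 3.19355, so n = ln 3.19355 / ln 1.00558 = 208.5441 months
= 208.5441/12 years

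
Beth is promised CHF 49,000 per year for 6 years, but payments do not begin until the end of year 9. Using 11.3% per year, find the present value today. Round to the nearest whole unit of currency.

Value one period before first payment (t=8): 49000 × [1 − (1+0.113)^(−6)] / 0.113 = 49000 × 4.194226 = 205,517.0969
PV₀ = 205,517.0969 / (1+0.113)^8 = 205,517.0969 / 2.354840 = 87,274.3538

CHF 87,274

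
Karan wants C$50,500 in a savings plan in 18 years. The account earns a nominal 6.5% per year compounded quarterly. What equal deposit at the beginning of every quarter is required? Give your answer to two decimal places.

With 4 periods per year: i = 0.01625, n = 72.
FV-annuity factor × (1+i) = 137.073891; PMT = 50500 / 137.073891 = 368.4144

C$368.41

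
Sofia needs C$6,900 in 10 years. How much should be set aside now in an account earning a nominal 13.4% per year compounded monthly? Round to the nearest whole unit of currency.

With 12 periods per year: i = 0.0111667, n = 120.
Discount factor = (1+0.0111667)^(−120) = 0.263797; PV = 6,900 × 0.263797 = 1,820.2027

C$1,820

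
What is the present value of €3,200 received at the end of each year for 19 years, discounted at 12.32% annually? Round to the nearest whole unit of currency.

Annuity factor a(19|0.1232) = 7.224185; PV = 3200 × 7.224185 = 23,117.3928

€23,117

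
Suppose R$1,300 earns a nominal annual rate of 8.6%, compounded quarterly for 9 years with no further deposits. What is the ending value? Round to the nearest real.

R$2,796

With 4 periods per year: i = 0.0215, n = 36.
FV = 1,300 × (1 + 0.0215)^36 = 2,795.9198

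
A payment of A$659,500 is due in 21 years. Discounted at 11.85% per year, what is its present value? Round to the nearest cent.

PV = FV·(1+i)^(−n) = 659,500 × 0.095202 = 62,785.4546

A$62,785.45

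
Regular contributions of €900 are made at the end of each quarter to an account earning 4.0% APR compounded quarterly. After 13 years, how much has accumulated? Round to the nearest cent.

€60,992.00

i = 0.04/4 = 0.01 per quarter; n = 13·4 = 52.
FV = PMT · [(1+i)^n − 1] / i = 900 · 67.768892 = 60,992.0029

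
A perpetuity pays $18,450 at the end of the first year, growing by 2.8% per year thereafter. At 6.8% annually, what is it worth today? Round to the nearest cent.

PV = PMT / (i − g) = 18450 / (0.068 − 0.028) = 18450 / 0.040000 = 461,250.0000

$461,250.00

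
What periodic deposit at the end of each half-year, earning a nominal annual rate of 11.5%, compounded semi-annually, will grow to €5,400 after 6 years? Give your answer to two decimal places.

i = 0.115/2 = 0.0575 per half-year; n = 6·2 = 12.
FV-annuity factor = 16.625747; PMT = 5400 / 16.625747 = 324.7974

€324.80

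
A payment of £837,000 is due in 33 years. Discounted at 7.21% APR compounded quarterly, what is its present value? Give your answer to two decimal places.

£79,179.17

With 4 periods per year: i = 0.018025, n = 132.
PV = 837,000 / (1 + 0.018025)^132 = 837,000 / 10.570962 = 79,179.1706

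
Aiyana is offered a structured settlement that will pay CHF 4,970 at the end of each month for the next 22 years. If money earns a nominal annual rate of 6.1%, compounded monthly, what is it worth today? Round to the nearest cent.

Periodic rate i = 0.061/12 = 0.00508333; n = 22 × 12 = 264 periods.
Annuity factor a(264|0.00508333) = 145.138554; PV = 4970 × 145.138554 = 721,338.6117

CHF 721,338.61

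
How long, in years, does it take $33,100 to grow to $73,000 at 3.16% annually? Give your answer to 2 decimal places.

25.42 years

n = ln(73000/33100) / ln(1+0.0316) = ln(2.20544) / 0.031111 = 25.4227 years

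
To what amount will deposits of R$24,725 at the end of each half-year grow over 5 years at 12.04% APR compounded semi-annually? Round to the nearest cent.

With 2 periods per year: i = 0.0602, n = 10.
Accumulation factor s(10|0.0602) = 13.193181; FV = 24725 × 13.193181 = 326,201.4120

R$326,201.41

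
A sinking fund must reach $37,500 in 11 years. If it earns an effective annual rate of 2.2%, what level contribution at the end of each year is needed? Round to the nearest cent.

$3,050.40

PMT = 37500 / ( [(1+0.022)^11 − 1] / 0.022 ) = 37500 / 12.293484 = 3,050.3963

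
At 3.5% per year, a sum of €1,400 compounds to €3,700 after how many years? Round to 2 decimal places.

28.25 years

n = ln(3700/1400) / ln(1+0.035) = ln(2.64286) / 0.034401 = 28.2506 years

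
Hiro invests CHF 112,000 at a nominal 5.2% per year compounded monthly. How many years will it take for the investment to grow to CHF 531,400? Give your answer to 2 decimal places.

Periodic rate i = 0.052/12 = 0.00433333.
n = ln(531400/112000) / ln(1+0.00433333) = ln(4.74464) / 0.004324 = 360.0894 months
= 360.0894/12 years

30.01 years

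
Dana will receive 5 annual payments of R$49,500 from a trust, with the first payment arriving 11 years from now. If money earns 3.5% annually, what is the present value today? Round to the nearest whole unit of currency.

PV at t=10 (ordinary 5-year annuity): 49500 × a(5|0.035) = 49500 × 4.515052 = 223,495.0926
Discount back 10 years: 223,495.0926 × (1+0.035)^(−10) = 223,495.0926 × 0.708919 = 158,439.8759

R$158,440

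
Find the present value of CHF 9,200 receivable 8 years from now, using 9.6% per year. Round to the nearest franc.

Discount factor = (1+0.096)^(−8) = 0.480303; PV = 9,200 × 0.480303 = 4,418.7903

CHF 4,419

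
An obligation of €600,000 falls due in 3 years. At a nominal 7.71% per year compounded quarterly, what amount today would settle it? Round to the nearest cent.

€477,149.84

Periodic rate i = 0.0771/4 = 0.019275; n = 3 × 4 = 12 periods.
PV = FV·(1+i)^(−n) = 600,000 × 0.795250 = 477,149.8403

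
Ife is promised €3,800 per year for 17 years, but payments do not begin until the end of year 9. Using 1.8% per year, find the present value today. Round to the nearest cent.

€47,882.59

PV at t=8 (ordinary 17-year annuity): 3800 × a(17|0.018) = 3800 × 14.533703 = 55,228.0716
PV₀ = 55,228.0716 / (1+0.018)^8 = 55,228.0716 / 1.153406 = 47,882.5923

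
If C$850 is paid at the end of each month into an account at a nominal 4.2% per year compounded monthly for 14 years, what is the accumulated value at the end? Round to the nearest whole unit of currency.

With 12 periods per year: i = 0.0035, n = 168.
FV = PMT · [(1+i)^n − 1] / i = 850 · 228.153345 = 193,930.3436

C$193,930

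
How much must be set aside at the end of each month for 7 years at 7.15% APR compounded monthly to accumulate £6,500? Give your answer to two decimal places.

With 12 periods per year: i = 0.00595833, n = 84.
FV-annuity factor = 108.603825; PMT = 6500 / 108.603825 = 59.8506

£59.85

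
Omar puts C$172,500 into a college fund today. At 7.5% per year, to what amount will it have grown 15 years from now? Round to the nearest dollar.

C$510,406

FV = PV·(1+i)^n = 172,500 × 2.958877 = 510,406.3434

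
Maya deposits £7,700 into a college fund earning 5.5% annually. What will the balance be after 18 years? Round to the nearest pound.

£20,185

7,700 × (1+0.055)^18 = 7,700 × 2.621466 = 20,185.2902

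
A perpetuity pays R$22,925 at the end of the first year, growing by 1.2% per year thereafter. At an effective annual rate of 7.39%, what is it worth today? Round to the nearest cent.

R$370,355.41

PV = PMT / (i − g) = 22925 / (0.0739 − 0.012) = 22925 / 0.061900 = 370,355.4120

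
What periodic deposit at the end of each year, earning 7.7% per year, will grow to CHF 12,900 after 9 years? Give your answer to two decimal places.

FV-annuity factor = 12.332223; PMT = 12900 / 12.332223 = 1,046.0401

CHF 1,046.04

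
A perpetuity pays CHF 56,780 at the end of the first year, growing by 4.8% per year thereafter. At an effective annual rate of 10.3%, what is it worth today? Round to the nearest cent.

CHF 1,032,363.64

PV = PMT / (i − g) = 56780 / (0.103 − 0.048) = 56780 / 0.055000 = 1,032,363.6364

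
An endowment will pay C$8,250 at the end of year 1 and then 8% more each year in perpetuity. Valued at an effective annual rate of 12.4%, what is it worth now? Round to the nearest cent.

PV = D₁/(r − g) = 8250/(0.124 − 0.08) = 187,500.0000

C$187,500.00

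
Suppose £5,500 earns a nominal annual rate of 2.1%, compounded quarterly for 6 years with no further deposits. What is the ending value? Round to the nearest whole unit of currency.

£6,236

Periodic rate i = 0.021/4 = 0.00525; n = 6 × 4 = 24 periods.
5,500 × (1+0.00525)^24 = 5,500 × 1.133908 = 6,236.4961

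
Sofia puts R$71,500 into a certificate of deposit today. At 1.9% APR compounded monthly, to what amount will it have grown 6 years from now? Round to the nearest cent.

With 12 periods per year: i = 0.00158333, n = 72.
71,500 × (1+0.00158333)^72 = 71,500 × 1.120651 = 80,126.5528

R$80,126.55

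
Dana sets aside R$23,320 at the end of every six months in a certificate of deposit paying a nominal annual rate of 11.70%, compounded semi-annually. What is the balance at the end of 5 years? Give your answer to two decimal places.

R$305,219.45

i = 0.117/2 = 0.0585 per half-year; n = 5·2 = 10.
FV = PMT · [(1+i)^n − 1] / i = 23320 · 13.088313 = 305,219.4477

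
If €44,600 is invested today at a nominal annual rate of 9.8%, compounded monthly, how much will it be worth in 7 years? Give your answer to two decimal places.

€88,318.35

Periodic rate i = 0.098/12 = 0.00816667; n = 7 × 12 = 84 periods.
FV = PV·(1+i)^n = 44,600 × 1.980232 = 88,318.3456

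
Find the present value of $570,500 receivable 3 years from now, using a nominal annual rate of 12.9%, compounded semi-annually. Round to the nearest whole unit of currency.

$392,086

With 2 periods per year: i = 0.0645, n = 6.
Discount factor = (1+0.0645)^(−6) = 0.687268; PV = 570,500 × 0.687268 = 392,086.2877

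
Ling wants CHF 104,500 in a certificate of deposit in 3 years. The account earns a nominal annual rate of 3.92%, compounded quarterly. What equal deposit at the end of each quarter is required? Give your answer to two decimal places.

CHF 8,248.87

Periodic rate i = 0.0392/4 = 0.0098; n = 3 × 4 = 12 periods.
PMT = 104500 / ( [(1+0.0098)^12 − 1] / 0.0098 ) = 104500 / 12.668402 = 8,248.8699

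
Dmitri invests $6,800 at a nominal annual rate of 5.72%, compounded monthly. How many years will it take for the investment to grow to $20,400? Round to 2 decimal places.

19.25 years

Periodic rate i = 0.0572/12 = 0.00476667.
n = ln(20400/6800) / ln(1+0.00476667) = ln(3.00000) / 0.004755 = 231.0270 months
= 231.0270/12 years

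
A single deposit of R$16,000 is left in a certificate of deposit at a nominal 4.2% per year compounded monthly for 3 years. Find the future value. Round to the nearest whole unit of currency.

With 12 periods per year: i = 0.0035, n = 36.
FV = PV·(1+i)^n = 16,000 × 1.134033 = 18,144.5227

R$18,145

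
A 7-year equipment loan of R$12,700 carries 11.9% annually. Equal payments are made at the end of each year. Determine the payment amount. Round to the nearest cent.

R$2,773.98

Annuity-PV factor = 4.578265; PMT = 12700 / 4.578265 = 2,773.9769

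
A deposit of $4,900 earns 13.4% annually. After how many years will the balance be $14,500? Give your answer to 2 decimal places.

n = ln(14500/4900) / ln(1+0.134) = ln(2.95918) / 0.125751 = 8.6275 years

8.63 years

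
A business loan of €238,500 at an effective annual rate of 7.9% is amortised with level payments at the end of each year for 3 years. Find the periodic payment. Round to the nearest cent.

€92,379.05

PMT = 238500 / ( [1 − (1+0.079)^(−3)] / 0.079 ) = 238500 / 2.581754 = 92,379.0509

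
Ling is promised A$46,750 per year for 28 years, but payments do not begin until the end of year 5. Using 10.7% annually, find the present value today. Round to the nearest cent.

Value one period before first payment (t=4): 46750 × [1 − (1+0.107)^(−28)] / 0.107 = 46750 × 8.803191 = 411,549.1598
PV₀ = 411,549.1598 / (1+0.107)^4 = 411,549.1598 / 1.501725 = 274,050.9020

A$274,050.90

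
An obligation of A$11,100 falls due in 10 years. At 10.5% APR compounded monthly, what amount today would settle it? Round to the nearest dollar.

Periodic rate i = 0.105/12 = 0.00875; n = 10 × 12 = 120 periods.
PV = FV·(1+i)^(−n) = 11,100 × 0.351540 = 3,902.0897

A$3,902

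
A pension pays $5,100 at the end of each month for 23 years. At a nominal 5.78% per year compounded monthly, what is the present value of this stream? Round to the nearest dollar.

$777,725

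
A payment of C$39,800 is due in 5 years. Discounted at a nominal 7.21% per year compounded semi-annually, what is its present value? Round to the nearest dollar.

C$27,930

Periodic rate i = 0.0721/2 = 0.03605; n = 5 × 2 = 10 periods.
PV = 39,800 / (1 + 0.03605)^10 = 39,800 / 1.424975 = 27,930.3206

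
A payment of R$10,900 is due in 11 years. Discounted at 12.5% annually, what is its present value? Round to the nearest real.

Discount factor = (1+0.125)^(−11) = 0.273730; PV = 10,900 × 0.273730 = 2,983.6560

R$2,984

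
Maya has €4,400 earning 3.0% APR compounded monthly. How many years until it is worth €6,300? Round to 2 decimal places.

11.98 years

Periodic rate i = 0.03/12 = 0.0025.
(1+i)^n = 6300/4400 = 1.43182, so n = ln 1.43182 / ln 1.0025 = 143.7574 months
= 143.7574/12 years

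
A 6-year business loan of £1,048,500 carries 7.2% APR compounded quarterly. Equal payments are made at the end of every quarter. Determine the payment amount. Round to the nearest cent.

£54,187.36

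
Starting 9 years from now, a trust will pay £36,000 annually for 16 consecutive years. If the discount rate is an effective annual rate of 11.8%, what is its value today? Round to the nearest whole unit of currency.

£104,013

PV at t=8 (ordinary 16-year annuity): 36000 × a(16|0.118) = 36000 × 7.052087 = 253,875.1159
PV₀ = 253,875.1159 / (1+0.118)^8 = 253,875.1159 / 2.440813 = 104,012.5410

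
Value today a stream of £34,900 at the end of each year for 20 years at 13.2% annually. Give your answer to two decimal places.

£242,246.53

PV = 34900 × [1 − (1+0.132)^(−20)] / 0.132 = 34900 × 6.941161 = 242,246.5287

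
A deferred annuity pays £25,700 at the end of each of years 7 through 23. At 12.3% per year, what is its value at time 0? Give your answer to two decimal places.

PV at t=6 (ordinary 17-year annuity): 25700 × a(17|0.123) = 25700 × 6.998622 = 179,864.5790
Discount back 6 years: 179,864.5790 × (1+0.123)^(−6) = 179,864.5790 × 0.498565 = 89,674.1168

£89,674.12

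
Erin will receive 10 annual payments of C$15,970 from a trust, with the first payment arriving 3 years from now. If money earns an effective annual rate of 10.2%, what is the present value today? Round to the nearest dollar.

C$80,114

Value one period before first payment (t=2): 15970 × [1 − (1+0.102)^(−10)] / 0.102 = 15970 × 6.092127 = 97,291.2749
Discount back 2 years: 97,291.2749 × (1+0.102)^(−2) = 97,291.2749 × 0.823449 = 80,114.4223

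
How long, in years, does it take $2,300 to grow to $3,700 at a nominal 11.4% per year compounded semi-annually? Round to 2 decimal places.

Periodic rate i = 0.114/2 = 0.057.
(1+i)^n = 3700/2300 = 1.60870, so n = ln 1.60870 / ln 1.057 = 8.5763 half-years
= 8.5763/2 years

4.29 years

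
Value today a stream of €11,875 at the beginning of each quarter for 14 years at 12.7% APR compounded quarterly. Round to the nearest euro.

Periodic rate i = 0.127/4 = 0.03175; n = 14 × 4 = 56 periods.
Annuity factor a(56|0.03175) × (1+i) = 26.851114; PV = 11875 × 26.851114 = 318,856.9813
(annuity-due: payments at period start, so ×(1+i).)

€318,857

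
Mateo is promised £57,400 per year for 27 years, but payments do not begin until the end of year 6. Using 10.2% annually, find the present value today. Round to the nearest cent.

£321,113.29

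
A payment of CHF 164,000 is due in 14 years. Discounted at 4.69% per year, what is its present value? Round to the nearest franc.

Discount factor = (1+0.0469)^(−14) = 0.526414; PV = 164,000 × 0.526414 = 86,331.8507

CHF 86,332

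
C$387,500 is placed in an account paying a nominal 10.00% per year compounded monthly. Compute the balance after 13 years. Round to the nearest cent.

C$1,414,213.87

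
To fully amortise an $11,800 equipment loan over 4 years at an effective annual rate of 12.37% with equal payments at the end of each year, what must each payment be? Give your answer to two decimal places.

PMT = 11800 / ( [1 − (1+0.1237)^(−4)] / 0.1237 ) = 11800 / 3.013831 = 3,915.2821

$3,915.28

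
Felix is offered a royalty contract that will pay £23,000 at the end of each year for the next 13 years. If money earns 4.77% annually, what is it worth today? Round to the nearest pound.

£219,075

PV = 23000 × [1 − (1+0.0477)^(−13)] / 0.0477 = 23000 × 9.525011 = 219,075.2422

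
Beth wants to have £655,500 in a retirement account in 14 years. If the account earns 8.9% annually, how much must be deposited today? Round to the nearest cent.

£198,692.91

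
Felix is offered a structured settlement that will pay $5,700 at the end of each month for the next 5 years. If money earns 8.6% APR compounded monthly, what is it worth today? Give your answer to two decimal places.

i = 0.086/12 = 0.00716667 per month; n = 5·12 = 60.
PV = PMT · [1 − (1+i)^(−n)] / i = 5700 · 48.626871 = 277,173.1661

$277,173.17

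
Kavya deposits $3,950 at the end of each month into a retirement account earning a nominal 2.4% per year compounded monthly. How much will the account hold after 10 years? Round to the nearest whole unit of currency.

$535,115

i = 0.024/12 = 0.002 per month; n = 10·12 = 120.
FV = 3950 × [(1+0.002)^120 − 1] / 0.002 = 3950 × 135.472247 = 535,115.3741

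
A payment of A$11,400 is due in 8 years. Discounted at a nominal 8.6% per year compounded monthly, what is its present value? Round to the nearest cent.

i = 0.086/12 = 0.00716667 per month; n = 8·12 = 96.
PV = FV·(1+i)^(−n) = 11,400 × 0.503815 = 5,743.4896

A$5,743.49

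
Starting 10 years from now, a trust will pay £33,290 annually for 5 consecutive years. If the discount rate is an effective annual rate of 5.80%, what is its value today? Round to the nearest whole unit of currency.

Value one period before first payment (t=9): 33290 × [1 − (1+0.058)^(−5)] / 0.058 = 33290 × 4.235382 = 140,995.8587
PV₀ = 140,995.8587 / (1+0.058)^9 = 140,995.8587 / 1.661005 = 84,885.8590

£84,886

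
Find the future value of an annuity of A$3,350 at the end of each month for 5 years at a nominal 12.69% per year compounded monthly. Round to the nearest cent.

A$278,709.21

With 12 periods per year: i = 0.010575, n = 60.
FV = PMT · [(1+i)^n − 1] / i = 3350 · 83.196779 = 278,709.2099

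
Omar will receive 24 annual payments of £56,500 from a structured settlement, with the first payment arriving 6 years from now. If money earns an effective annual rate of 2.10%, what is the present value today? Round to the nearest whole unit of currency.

£952,344

PV at t=5 (ordinary 24-year annuity): 56500 × a(24|0.021) = 56500 × 18.701404 = 1,056,629.3486
Discount back 5 years: 1,056,629.3486 × (1+0.021)^(−5) = 1,056,629.3486 × 0.901304 = 952,344.2388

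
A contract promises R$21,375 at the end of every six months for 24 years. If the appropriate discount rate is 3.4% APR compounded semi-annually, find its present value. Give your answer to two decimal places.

R$697,529.01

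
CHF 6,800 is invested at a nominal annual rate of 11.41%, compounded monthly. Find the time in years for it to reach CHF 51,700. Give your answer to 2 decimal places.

Periodic rate i = 0.1141/12 = 0.00950833.
n = ln(51700/6800) / ln(1+0.00950833) = ln(7.60294) / 0.009463 = 214.3555 months
= 214.3555/12 years

17.86 years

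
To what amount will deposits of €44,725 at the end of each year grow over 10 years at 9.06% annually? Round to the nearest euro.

Accumulation factor s(10|0.0906) = 15.236505; FV = 44725 × 15.236505 = 681,452.6902

€681,453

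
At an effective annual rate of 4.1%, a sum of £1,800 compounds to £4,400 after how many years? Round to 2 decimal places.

n = ln(4400/1800) / ln(1+0.041) = ln(2.44444) / 0.040182 = 22.2444 years

22.24 years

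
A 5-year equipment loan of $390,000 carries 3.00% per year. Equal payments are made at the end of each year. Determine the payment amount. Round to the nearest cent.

$85,158.28

PMT = 390000 / ( [1 − (1+0.03)^(−5)] / 0.03 ) = 390000 / 4.579707 = 85,158.2828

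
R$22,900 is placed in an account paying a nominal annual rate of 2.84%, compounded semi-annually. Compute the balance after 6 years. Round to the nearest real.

R$27,122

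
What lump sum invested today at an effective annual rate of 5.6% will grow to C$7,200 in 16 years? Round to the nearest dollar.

PV = 7,200 / (1 + 0.056)^16 = 7,200 / 2.391237 = 3,010.9934

C$3,011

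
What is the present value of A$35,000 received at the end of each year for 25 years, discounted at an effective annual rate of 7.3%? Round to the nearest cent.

A$397,085.27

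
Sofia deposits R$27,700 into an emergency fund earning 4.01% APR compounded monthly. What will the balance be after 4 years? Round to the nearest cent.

R$32,510.56

i = 0.0401/12 = 0.00334167 per month; n = 4·12 = 48.
FV = 27,700 × (1 + 0.00334167)^48 = 32,510.5615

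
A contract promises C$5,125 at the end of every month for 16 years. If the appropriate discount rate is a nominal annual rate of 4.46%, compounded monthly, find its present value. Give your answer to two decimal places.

C$702,525.93

With 12 periods per year: i = 0.00371667, n = 192.
Annuity factor a(192|0.00371667) = 137.078229; PV = 5125 × 137.078229 = 702,525.9261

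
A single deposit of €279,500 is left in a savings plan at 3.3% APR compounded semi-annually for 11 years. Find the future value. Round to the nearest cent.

Periodic rate i = 0.033/2 = 0.0165; n = 11 × 2 = 22 periods.
279,500 × (1+0.0165)^22 = 279,500 × 1.433384 = 400,630.7109

€400,630.71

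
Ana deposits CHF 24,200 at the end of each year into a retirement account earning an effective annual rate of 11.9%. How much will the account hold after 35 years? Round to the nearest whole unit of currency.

CHF 10,203,540

FV = PMT · [(1+i)^n − 1] / i = 24200 · 421.633880 = 10,203,539.8929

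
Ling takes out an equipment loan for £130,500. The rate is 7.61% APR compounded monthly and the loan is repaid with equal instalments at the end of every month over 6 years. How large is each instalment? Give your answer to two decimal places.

i = 0.0761/12 = 0.00634167 per month; n = 6·12 = 72.
Annuity-PV factor = 57.658731; PMT = 130500 / 57.658731 = 2,263.3173

£2,263.32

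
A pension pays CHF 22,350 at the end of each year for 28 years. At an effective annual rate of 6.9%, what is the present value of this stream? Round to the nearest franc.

CHF 273,904

PV = PMT · [1 − (1+i)^(−n)] / i = 22350 · 12.255191 = 273,903.5229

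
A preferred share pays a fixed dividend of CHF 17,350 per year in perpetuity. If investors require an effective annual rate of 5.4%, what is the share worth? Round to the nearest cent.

PV = C/r = 17350/0.054 = 321,296.2963

CHF 321,296.30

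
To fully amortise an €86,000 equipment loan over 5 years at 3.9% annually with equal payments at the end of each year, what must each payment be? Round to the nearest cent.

€19,263.70

Annuity-PV factor = 4.464356; PMT = 86000 / 4.464356 = 19,263.6954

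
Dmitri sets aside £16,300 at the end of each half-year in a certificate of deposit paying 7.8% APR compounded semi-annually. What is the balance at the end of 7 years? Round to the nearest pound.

£296,121

With 2 periods per year: i = 0.039, n = 14.
FV = PMT · [(1+i)^n − 1] / i = 16300 · 18.166937 = 296,121.0775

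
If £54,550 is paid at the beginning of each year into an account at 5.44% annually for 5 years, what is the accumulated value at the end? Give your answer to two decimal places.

FV = 54550 × [(1+0.0544)^5 − 1] / 0.0544 × (1+i) = 54550 × 5.877655 = 320,626.0836
(Beginning-of-period payments → annuity-due factor ×(1+i).)

£320,626.08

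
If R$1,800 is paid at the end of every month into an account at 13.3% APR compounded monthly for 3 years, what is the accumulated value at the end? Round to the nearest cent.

i = 0.133/12 = 0.0110833 per month; n = 3·12 = 36.
FV = PMT · [(1+i)^n − 1] / i = 1800 · 43.945808 = 79,102.4546

R$79,102.45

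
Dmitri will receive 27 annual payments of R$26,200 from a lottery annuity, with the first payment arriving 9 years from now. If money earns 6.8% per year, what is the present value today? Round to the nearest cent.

R$189,096.30

PV at t=8 (ordinary 27-year annuity): 26200 × a(27|0.068) = 26200 × 12.216640 = 320,075.9555
Discount back 8 years: 320,075.9555 × (1+0.068)^(−8) = 320,075.9555 × 0.590786 = 189,096.2991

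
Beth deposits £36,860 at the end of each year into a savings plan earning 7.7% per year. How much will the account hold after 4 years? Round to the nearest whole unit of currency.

£165,360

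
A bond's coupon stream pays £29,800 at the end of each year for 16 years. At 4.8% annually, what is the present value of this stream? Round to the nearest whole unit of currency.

£327,613

PV = PMT · [1 − (1+i)^(−n)] / i = 29800 · 10.993715 = 327,612.7156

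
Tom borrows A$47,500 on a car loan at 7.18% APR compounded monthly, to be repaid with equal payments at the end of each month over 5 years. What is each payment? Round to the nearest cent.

A$944.60

i = 0.0718/12 = 0.00598333 per month; n = 5·12 = 60.
Annuity-PV factor = 50.286045; PMT = 47500 / 50.286045 = 944.5961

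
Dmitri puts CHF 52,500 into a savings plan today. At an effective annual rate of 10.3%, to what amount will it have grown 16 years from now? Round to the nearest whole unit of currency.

CHF 251,981

FV = 52,500 × (1 + 0.103)^16 = 251,980.8302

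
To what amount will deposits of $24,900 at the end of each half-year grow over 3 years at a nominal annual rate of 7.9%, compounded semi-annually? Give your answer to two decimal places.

i = 0.079/2 = 0.0395 per half-year; n = 3·2 = 6.
Accumulation factor s(6|0.0395) = 6.624644; FV = 24900 × 6.624644 = 164,953.6393

$164,953.64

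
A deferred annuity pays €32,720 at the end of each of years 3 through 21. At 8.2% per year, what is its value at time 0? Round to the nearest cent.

€264,587.84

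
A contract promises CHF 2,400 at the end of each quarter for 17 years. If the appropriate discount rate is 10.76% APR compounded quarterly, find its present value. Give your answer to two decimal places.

CHF 74,545.47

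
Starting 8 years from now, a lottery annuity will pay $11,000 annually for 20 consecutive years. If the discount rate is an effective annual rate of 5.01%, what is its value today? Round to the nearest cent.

Value one period before first payment (t=7): 11000 × [1 − (1+0.0501)^(−20)] / 0.0501 = 11000 × 12.451650 = 136,968.1543
PV₀ = 136,968.1543 / (1+0.0501)^7 = 136,968.1543 / 1.408039 = 97,275.8410

$97,275.84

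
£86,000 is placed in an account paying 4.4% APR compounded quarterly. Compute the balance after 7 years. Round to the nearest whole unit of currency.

Periodic rate i = 0.044/4 = 0.011; n = 7 × 4 = 28 periods.
FV = PV·(1+i)^n = 86,000 × 1.358415 = 116,823.6599

£116,824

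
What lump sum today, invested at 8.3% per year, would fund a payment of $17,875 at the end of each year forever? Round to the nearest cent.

$215,361.45

PV = PMT / i = 17875 / 0.083 = 215,361.4458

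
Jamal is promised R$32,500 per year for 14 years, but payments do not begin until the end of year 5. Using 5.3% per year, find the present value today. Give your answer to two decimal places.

R$256,717.36

PV at t=4 (ordinary 14-year annuity): 32500 × a(14|0.053) = 32500 × 9.711479 = 315,623.0554
PV₀ = 315,623.0554 / (1+0.053)^4 = 315,623.0554 / 1.229457 = 256,717.3582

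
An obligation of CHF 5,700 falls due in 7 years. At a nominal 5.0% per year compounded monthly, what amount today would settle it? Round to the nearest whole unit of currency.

i = 0.05/12 = 0.00416667 per month; n = 7·12 = 84.
PV = 5,700 / (1 + 0.00416667)^84 = 5,700 / 1.418036 = 4,019.6439

CHF 4,020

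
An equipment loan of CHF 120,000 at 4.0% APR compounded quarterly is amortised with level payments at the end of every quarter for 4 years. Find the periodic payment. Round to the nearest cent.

CHF 8,153.35

i = 0.04/4 = 0.01 per quarter; n = 4·4 = 16.
Annuity-PV factor = 14.717874; PMT = 120000 / 14.717874 = 8,153.3516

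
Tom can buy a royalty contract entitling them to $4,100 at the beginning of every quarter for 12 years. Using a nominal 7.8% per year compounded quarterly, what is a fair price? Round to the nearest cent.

Periodic rate i = 0.078/4 = 0.0195; n = 12 × 4 = 48 periods.
PV = PMT · [1 − (1+i)^(−n)] / i × (1+i) = 4100 · 31.591809 = 129,526.4175
Payments are at the start of each period, so multiply by (1+i).

$129,526.42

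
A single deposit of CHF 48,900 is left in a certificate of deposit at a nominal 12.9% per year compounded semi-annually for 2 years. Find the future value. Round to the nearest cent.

CHF 62,790.15

Periodic rate i = 0.129/2 = 0.0645; n = 2 × 2 = 4 periods.
48,900 × (1+0.0645)^4 = 48,900 × 1.284052 = 62,790.1502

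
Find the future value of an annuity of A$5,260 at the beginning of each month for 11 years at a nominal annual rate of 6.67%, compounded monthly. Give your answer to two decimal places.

A$1,026,329.86

Periodic rate i = 0.0667/12 = 0.00555833; n = 11 × 12 = 132 periods.
FV = PMT · [(1+i)^n − 1] / i × (1+i) = 5260 · 195.119745 = 1,026,329.8581
Payments are at the start of each period, so multiply by (1+i).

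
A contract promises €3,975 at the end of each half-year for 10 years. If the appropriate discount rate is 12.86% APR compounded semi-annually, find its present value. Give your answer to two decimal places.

With 2 periods per year: i = 0.0643, n = 20.
PV = 3975 × [1 − (1+0.0643)^(−20)] / 0.0643 = 3975 × 11.080038 = 44,043.1505

€44,043.15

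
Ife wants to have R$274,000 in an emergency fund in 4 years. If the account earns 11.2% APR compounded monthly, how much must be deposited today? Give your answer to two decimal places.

Periodic rate i = 0.112/12 = 0.00933333; n = 4 × 12 = 48 periods.
PV = FV·(1+i)^(−n) = 274,000 × 0.640234 = 175,423.9920

R$175,423.99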